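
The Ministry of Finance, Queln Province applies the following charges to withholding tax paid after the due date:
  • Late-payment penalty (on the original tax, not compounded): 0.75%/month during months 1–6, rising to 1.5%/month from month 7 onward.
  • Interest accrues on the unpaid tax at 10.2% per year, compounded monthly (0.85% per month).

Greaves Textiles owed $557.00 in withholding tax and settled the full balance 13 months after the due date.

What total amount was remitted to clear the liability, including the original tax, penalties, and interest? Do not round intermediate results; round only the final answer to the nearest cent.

$705.34

Penalty, months 1–6: 6 × 0.75% × $557.00 = $25.07…
Penalty, months 7–13: 7 × 1.5% × $557.00 = $58.49…
Interest: $557.00 × ((1 + 0.0085)^13 − 1) = $557.00 × 0.1163149… = $64.7874…
Total = $557.00 + $83.5500 + $64.7874… = $705.34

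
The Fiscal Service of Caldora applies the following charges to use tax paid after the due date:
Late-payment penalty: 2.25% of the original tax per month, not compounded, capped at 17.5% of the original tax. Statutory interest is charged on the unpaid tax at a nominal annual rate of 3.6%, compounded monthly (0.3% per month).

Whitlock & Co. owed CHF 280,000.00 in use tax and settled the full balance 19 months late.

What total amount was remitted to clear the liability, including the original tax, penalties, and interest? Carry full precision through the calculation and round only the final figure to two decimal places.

CHF 345,398.33

Penalty (uncapped): 19 × 2.25% × CHF 280,000.00 = CHF 119,700.00; cap = 17.5% × CHF 280,000.00 = CHF 49,000.00 → penalty = CHF 49,000.00
Interest: CHF 280,000.00 × ((1 + 0.003)^19 − 1) = CHF 280,000.00 × 0.0585655… = CHF 16,398.3343…
Total = CHF 280,000.00 + CHF 49,000.0000 + CHF 16,398.3343… = CHF 345,398.33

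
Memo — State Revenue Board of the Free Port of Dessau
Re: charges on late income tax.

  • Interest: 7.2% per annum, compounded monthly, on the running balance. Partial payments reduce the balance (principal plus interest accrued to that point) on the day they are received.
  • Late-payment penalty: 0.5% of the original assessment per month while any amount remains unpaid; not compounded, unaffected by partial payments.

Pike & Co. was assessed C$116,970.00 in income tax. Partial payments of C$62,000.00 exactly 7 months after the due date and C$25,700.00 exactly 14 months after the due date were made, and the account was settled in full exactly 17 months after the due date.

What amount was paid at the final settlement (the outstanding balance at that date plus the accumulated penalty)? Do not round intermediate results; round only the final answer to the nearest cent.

C$47,446.18

Monthly rate = 7.2% ÷ 12 = 0.6%
Balance at month 7: C$116,970.0000 × (1 + 0.006)^7 = C$121,972.0589…
After C$62,000.00 payment: C$121,972.0589… − C$62,000.00 = C$59,972.0589…
Balance at month 14: C$59,972.0589… × (1 + 0.006)^7 = C$62,536.6804…
After C$25,700.00 payment: C$62,536.6804… − C$25,700.00 = C$36,836.6804…
Balance at month 17: C$36,836.6804… × (1 + 0.006)^3 = C$37,503.7270…
Penalty: 17 × 0.5% × C$116,970.00 = C$9,942.45
Final settlement = outstanding balance + penalty = C$37,503.7270… + C$9,942.45 = C$47,446.18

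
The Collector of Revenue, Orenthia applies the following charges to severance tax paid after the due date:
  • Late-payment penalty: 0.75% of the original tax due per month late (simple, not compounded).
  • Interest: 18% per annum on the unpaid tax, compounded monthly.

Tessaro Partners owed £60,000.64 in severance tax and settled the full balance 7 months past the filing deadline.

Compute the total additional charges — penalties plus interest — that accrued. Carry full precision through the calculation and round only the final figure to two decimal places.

£9,740.80

Late-payment penalty = 0.75% × £60,000.64 × 7 mo = £3,150.03…
Interest (18%/yr ÷ 12 = 1.5%/month): £60,000.64 × ((1 + 0.015)^7 − 1) = £6,590.7651…
Penalties + interest = £3,150.0336 + £6,590.7651… = £9,740.80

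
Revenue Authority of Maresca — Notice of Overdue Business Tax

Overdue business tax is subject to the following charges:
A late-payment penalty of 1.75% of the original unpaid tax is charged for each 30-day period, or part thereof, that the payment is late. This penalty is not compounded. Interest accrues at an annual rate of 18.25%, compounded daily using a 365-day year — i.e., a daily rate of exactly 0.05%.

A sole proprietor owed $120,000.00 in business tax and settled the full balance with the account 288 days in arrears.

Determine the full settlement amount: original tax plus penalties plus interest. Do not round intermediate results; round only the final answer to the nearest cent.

Penalty periods: ⌈288/30⌉ = 10; penalty = 10 × 1.75% × $120,000.00 = $21,000.00
Interest: $120,000.00 × ((1 + 0.0005)^288 − 1) = $120,000.00 × 0.15484255… = $18,581.1057…
Total = $120,000.00 + $21,000.0000 + $18,581.1057… = $159,581.11

$159,581.11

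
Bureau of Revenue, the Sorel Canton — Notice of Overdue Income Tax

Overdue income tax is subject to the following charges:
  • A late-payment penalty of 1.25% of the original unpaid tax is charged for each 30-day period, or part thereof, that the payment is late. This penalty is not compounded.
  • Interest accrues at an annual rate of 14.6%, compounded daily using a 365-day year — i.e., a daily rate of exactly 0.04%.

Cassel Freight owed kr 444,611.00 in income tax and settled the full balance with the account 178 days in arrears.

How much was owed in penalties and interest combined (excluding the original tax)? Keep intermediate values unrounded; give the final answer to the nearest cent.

kr 66,149.53

Penalty periods: ⌈178/30⌉ = 6; penalty = 6 × 1.25% × kr 444,611.00 = kr 33,345.83…
Interest: kr 444,611.00 × ((1 + 0.0004)^178 − 1) = kr 444,611.00 × 0.07378068… = kr 32,803.7005…
Penalties + interest = kr 33,345.8250 + kr 32,803.7005… = kr 66,149.53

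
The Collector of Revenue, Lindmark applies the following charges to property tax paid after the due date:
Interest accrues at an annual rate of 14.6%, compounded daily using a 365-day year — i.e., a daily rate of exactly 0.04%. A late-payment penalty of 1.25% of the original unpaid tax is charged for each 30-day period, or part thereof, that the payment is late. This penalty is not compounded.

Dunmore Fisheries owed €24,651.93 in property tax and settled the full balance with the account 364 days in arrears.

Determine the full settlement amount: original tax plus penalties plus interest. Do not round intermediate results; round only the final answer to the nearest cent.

€32,520.82

Penalty periods: ⌈364/30⌉ = 13; penalty = 13 × 1.25% × €24,651.93 = €4,005.94…
Interest: €24,651.93 × ((1 + 0.0004)^364 − 1) = €24,651.93 × 0.15669973… = €3,862.9507…
Total = €24,651.93 + €4,005.9386… + €3,862.9507… = €32,520.82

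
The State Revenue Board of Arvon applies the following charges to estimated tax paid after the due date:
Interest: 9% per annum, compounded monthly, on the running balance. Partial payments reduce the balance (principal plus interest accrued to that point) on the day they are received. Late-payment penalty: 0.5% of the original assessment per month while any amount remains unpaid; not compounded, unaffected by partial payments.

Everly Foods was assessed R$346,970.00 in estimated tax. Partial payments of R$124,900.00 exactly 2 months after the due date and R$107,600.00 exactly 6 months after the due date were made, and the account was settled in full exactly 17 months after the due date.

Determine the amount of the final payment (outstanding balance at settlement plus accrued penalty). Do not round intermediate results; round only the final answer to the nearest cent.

R$166,926.69

Monthly rate = 9% ÷ 12 = 0.75%
Balance at month 2: R$346,970.0000 × (1 + 0.0075)^2 = R$352,194.0671…
After R$124,900.00 payment: R$352,194.0671… − R$124,900.00 = R$227,294.0671…
Balance at month 6: R$227,294.0671… × (1 + 0.0075)^4 = R$234,189.9851…
After R$107,600.00 payment: R$234,189.9851… − R$107,600.00 = R$126,589.9851…
Balance at month 17: R$126,589.9851… × (1 + 0.0075)^11 = R$137,434.2421…
Penalty: 17 × 0.5% × R$346,970.00 = R$29,492.45
Final settlement = outstanding balance + penalty = R$137,434.2421… + R$29,492.45 = R$166,926.69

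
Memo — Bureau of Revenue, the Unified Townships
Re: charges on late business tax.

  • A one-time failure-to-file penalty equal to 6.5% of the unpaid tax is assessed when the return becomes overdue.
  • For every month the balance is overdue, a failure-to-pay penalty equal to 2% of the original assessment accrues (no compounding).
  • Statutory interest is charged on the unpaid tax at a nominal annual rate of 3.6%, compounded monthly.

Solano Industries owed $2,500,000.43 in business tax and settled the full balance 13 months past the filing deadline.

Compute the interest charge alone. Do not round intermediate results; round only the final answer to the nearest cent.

Interest (3.6%/yr ÷ 12 = 0.3%/month): $2,500,000.43 × ((1 + 0.003)^13 − 1) = $99,274.4676…

$99,274.47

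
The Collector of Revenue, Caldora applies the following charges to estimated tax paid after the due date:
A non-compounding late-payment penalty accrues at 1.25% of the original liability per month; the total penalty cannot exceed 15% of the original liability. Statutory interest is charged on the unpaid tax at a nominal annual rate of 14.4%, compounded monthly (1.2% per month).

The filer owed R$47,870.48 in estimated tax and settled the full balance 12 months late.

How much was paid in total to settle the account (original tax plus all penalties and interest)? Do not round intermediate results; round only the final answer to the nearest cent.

R$62,418.06

Penalty (uncapped): 12 × 1.25% × R$47,870.48 = R$7,180.57…; cap = 15% × R$47,870.48 = R$7,180.57… → penalty = R$7,180.57…
Interest: R$47,870.48 × ((1 + 0.012)^12 − 1) = R$47,870.48 × 0.1538946… = R$7,367.0095…
Total = R$47,870.48 + R$7,180.5720 + R$7,367.0095… = R$62,418.06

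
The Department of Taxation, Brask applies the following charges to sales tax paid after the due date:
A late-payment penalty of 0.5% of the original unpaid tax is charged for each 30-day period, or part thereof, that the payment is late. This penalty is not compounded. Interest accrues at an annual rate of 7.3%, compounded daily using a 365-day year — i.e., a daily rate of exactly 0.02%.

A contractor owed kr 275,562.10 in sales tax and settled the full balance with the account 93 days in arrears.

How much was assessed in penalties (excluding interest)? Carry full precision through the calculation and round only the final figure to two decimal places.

Penalty periods: ⌈93/30⌉ = 4; penalty = 4 × 0.5% × kr 275,562.10 = kr 5,511.24…

kr 5,511.24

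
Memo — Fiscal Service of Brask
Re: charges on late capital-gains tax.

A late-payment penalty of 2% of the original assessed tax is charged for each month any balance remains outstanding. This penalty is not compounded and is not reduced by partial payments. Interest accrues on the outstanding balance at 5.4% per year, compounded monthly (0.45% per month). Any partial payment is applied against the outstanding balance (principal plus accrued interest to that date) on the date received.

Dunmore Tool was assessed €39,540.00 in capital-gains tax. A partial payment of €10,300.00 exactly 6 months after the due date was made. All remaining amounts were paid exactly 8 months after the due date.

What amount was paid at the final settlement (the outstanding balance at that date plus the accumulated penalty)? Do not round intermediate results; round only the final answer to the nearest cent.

Balance at month 6: €39,540.0000 × (1 + 0.0045)^6 = €40,619.6626…
After €10,300.00 payment: €40,619.6626… − €10,300.00 = €30,319.6626…
Balance at month 8: €30,319.6626… × (1 + 0.0045)^2 = €30,593.1535…
Penalty: 8 × 2% × €39,540.00 = €6,326.40
Final settlement = outstanding balance + penalty = €30,593.1535… + €6,326.40 = €36,919.55

€36,919.55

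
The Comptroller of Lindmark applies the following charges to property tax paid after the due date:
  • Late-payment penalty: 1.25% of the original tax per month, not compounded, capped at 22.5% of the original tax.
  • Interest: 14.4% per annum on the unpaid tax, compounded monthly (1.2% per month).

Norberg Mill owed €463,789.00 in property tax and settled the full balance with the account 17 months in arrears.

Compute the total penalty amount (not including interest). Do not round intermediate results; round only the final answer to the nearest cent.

€98,555.16

Penalty: 17 × 1.25% × €463,789.00 = €98,555.16… (below the 22.5% cap of €104,352.53…)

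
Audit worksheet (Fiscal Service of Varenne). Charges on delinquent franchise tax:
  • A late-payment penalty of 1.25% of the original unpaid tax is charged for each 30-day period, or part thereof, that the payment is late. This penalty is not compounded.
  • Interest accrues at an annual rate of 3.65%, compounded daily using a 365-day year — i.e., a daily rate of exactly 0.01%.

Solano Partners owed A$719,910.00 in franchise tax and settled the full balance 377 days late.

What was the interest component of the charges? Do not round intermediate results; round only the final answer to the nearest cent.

A$27,657.29

Interest: A$719,910.00 × ((1 + 0.0001)^377 − 1) = A$719,910.00 × 0.03841770… = A$27,657.2885…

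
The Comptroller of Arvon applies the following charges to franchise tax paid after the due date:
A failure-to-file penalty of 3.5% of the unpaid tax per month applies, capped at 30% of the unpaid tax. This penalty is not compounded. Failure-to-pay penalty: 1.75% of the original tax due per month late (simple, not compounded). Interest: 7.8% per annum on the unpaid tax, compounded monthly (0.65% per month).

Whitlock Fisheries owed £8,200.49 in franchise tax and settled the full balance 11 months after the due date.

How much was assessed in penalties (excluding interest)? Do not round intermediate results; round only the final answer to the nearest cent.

£4,038.74

Failure-to-file: 11 × 3.5% × £8,200.49 = £3,157.19…, capped at 30% × £8,200.49 = £2,460.15…
Failure-to-pay penalty: 11 × 1.75% × £8,200.49 = £1,578.59…
Total penalty = £2,460.15… + £1,578.59… = £4,038.74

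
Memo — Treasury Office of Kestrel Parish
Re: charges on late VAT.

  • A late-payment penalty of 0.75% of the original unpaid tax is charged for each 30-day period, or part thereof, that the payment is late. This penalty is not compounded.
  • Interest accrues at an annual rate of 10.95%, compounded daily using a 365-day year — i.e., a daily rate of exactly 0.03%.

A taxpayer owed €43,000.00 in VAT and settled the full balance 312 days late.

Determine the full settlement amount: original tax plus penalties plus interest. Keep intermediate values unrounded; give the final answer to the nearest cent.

€50,766.01

Penalty periods: ⌈312/30⌉ = 11; penalty = 11 × 0.75% × €43,000.00 = €3,547.50
Interest: €43,000.00 × ((1 + 0.0003)^312 − 1) = €43,000.00 × 0.09810500… = €4,218.5148…
Total = €43,000.00 + €3,547.5000 + €4,218.5148… = €50,766.01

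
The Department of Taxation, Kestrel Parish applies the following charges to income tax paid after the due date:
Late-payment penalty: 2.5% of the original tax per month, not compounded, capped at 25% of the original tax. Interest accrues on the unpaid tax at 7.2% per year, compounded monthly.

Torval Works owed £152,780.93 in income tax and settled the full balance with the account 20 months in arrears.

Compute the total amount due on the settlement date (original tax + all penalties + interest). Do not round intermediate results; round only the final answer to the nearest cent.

Penalty (uncapped): 20 × 2.5% × £152,780.93 = £76,390.47…; cap = 25% × £152,780.93 = £38,195.23… → penalty = £38,195.23…
Interest (7.2%/yr ÷ 12 = 0.6%/month): £152,780.93 × ((1 + 0.006)^20 − 1) = £19,417.3320…
Total = £152,780.93 + £38,195.2325 + £19,417.3320… = £210,393.49

£210,393.49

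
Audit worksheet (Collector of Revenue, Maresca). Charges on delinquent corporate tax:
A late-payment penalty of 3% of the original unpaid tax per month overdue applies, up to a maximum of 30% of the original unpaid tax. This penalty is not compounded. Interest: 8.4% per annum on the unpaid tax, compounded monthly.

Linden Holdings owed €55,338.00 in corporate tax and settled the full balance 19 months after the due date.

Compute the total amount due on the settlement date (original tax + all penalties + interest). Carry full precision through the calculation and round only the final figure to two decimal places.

€79,781.95

Penalty (uncapped): 19 × 3% × €55,338.00 = €31,542.66; cap = 30% × €55,338.00 = €16,601.40 → penalty = €16,601.40
Interest (8.4%/yr ÷ 12 = 0.7%/month): €55,338.00 × ((1 + 0.007)^19 − 1) = €7,842.5496…
Total = €55,338.00 + €16,601.4000 + €7,842.5496… = €79,781.95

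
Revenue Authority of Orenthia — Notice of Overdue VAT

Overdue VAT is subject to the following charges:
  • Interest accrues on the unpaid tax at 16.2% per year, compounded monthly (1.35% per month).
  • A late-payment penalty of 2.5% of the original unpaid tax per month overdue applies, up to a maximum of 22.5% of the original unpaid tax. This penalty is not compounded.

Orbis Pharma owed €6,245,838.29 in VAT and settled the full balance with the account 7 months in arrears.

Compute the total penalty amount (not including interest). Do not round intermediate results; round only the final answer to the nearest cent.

Penalty: 7 × 2.5% × €6,245,838.29 = €1,093,021.70… (below the 22.5% cap of €1,405,313.62…)

€1,093,021.70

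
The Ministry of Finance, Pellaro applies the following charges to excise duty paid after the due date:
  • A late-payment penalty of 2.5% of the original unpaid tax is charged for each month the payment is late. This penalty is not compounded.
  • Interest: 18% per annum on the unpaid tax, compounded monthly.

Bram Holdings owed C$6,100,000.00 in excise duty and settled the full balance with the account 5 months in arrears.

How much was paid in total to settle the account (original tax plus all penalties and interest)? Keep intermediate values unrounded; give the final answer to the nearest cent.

Late-payment penalty = 2.5% × C$6,100,000.00 × 5 mo = C$762,500.00
Interest (18%/yr ÷ 12 = 1.5%/month): C$6,100,000.00 × ((1 + 0.015)^5 − 1) = C$471,432.4237…
Total = C$6,100,000.00 + C$762,500.0000 + C$471,432.4237… = C$7,333,932.42

C$7,333,932.42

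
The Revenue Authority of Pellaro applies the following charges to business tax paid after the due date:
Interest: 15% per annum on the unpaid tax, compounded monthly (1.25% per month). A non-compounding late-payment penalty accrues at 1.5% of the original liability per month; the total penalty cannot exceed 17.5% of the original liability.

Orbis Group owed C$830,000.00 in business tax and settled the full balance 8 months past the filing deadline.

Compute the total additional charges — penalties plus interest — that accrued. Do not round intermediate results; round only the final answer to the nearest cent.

Penalty: 8 × 1.5% × C$830,000.00 = C$99,600.00 (below the 17.5% cap of C$145,250.00)
Interest: C$830,000.00 × ((1 + 0.0125)^8 − 1) = C$830,000.00 × 0.1044861… = C$86,723.4640…
Penalties + interest = C$99,600.0000 + C$86,723.4640… = C$186,323.46

C$186,323.46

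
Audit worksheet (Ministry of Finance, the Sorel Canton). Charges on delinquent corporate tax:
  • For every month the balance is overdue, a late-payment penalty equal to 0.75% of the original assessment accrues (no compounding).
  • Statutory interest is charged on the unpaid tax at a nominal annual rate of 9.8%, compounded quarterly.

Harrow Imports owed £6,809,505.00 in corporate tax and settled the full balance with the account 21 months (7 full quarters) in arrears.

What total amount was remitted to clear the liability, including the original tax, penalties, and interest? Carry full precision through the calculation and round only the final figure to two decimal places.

Late-payment penalty: 21 × 0.75% × £6,809,505.00 = £1,072,497.04…
Interest (9.8%/yr ÷ 4 = 2.45%/quarter): £6,809,505.00 × ((1 + 0.0245)^7 − 1) = £1,257,257.7144…
Total = £6,809,505.00 + £1,072,497.0375 + £1,257,257.7144… = £9,139,259.75

£9,139,259.75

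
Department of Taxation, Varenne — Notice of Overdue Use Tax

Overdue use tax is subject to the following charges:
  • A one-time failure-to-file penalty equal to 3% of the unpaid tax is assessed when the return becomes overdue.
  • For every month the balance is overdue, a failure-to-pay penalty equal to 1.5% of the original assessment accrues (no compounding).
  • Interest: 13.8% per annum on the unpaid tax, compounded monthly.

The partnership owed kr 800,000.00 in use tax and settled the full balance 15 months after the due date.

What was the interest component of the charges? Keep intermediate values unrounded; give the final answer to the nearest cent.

Interest (13.8%/yr ÷ 12 = 1.15%/month): kr 800,000.00 × ((1 + 0.0115)^15 − 1) = kr 149,682.1903…

kr 149,682.19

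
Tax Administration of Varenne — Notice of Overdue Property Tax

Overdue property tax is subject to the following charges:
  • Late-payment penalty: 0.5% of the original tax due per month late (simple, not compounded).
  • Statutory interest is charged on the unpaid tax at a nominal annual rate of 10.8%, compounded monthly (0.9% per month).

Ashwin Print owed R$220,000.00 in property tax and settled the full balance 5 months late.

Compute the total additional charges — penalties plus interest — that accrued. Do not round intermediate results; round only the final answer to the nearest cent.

Late-payment penalty = 0.5% × R$220,000.00 × 5 mo = R$5,500.00
Interest: R$220,000.00 × ((1 + 0.009)^5 − 1) = R$220,000.00 × 0.0458173… = R$10,079.8110…
Penalties + interest = R$5,500.0000 + R$10,079.8110… = R$15,579.81

R$15,579.81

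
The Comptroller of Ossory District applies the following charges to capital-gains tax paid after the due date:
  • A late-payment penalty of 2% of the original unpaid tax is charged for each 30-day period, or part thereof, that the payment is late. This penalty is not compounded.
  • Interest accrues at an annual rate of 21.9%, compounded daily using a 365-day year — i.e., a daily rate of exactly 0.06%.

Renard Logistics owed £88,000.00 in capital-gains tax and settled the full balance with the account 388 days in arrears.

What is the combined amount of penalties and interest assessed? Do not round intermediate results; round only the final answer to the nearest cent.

£45,939.60

Penalty periods: ⌈388/30⌉ = 13; penalty = 13 × 2% × £88,000.00 = £22,880.00
Interest: £88,000.00 × ((1 + 0.0006)^388 − 1) = £88,000.00 × 0.26204092… = £23,059.6009…
Penalties + interest = £22,880.0000 + £23,059.6009… = £45,939.60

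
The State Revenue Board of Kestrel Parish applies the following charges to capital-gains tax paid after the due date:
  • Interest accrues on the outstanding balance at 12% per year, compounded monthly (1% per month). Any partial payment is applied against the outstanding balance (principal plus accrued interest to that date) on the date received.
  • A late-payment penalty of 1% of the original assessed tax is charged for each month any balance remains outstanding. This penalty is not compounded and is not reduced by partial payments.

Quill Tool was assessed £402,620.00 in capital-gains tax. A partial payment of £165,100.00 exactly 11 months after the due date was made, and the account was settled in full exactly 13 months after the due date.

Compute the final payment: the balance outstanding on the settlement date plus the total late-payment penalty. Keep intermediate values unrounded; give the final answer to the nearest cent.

£342,141.21

Balance at month 11: £402,620.0000 × (1 + 0.01)^11 = £449,190.3897…
After £165,100.00 payment: £449,190.3897… − £165,100.00 = £284,090.3897…
Balance at month 13: £284,090.3897… × (1 + 0.01)^2 = £289,800.6066…
Penalty: 13 × 1% × £402,620.00 = £52,340.60
Final settlement = outstanding balance + penalty = £289,800.6066… + £52,340.60 = £342,141.21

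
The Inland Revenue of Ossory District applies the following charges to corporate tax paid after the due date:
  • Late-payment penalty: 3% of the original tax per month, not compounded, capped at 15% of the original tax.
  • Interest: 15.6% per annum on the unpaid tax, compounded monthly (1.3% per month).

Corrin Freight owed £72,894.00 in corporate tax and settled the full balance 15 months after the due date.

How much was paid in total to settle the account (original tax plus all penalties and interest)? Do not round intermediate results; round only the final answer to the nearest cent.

£99,411.73

Penalty (uncapped): 15 × 3% × £72,894.00 = £32,802.30; cap = 15% × £72,894.00 = £10,934.10 → penalty = £10,934.10
Interest: £72,894.00 × ((1 + 0.013)^15 − 1) = £72,894.00 × 0.2137848… = £15,583.6263…
Total = £72,894.00 + £10,934.1000 + £15,583.6263… = £99,411.73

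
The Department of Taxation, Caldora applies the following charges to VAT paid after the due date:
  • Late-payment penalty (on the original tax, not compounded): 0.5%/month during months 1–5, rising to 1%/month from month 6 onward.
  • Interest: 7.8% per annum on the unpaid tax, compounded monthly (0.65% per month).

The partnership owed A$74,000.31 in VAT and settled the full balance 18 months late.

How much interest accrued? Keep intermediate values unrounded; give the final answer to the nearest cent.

A$9,153.39

Interest: A$74,000.31 × ((1 + 0.0065)^18 − 1) = A$74,000.31 × 0.1236939… = A$9,153.3875…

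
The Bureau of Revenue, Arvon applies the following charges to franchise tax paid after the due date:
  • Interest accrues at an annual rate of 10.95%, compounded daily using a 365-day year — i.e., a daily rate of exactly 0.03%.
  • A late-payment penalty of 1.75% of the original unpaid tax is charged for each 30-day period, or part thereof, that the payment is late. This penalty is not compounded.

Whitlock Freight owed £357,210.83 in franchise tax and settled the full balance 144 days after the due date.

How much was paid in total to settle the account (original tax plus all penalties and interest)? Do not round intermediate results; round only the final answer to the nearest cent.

Penalty periods: ⌈144/30⌉ = 5; penalty = 5 × 1.75% × £357,210.83 = £31,255.95…
Interest: £357,210.83 × ((1 + 0.0003)^144 − 1) = £357,210.83 × 0.04413994… = £15,767.2641…
Total = £357,210.83 + £31,255.9476… + £15,767.2641… = £404,234.04

£404,234.04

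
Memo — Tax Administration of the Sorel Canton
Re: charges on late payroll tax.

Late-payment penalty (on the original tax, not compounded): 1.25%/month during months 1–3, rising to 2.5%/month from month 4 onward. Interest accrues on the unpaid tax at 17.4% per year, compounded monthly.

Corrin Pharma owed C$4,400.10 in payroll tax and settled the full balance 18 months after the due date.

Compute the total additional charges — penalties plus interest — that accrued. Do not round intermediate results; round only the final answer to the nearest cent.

C$3,116.58

Penalty, months 1–3: 3 × 1.25% × C$4,400.10 = C$165.00…
Penalty, months 4–18: 15 × 2.5% × C$4,400.10 = C$1,650.04…
Interest (17.4%/yr ÷ 12 = 1.45%/month): C$4,400.10 × ((1 + 0.0145)^18 − 1) = C$1,301.5358…
Penalties + interest = C$1,815.0413… + C$1,301.5358… = C$3,116.58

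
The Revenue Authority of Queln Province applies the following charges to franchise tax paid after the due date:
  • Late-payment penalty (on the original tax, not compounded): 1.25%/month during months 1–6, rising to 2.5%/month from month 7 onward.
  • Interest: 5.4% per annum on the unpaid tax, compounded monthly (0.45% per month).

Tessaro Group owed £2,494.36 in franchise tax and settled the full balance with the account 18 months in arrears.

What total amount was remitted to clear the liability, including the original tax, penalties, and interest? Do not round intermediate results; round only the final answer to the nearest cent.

£3,639.70

Penalty, months 1–6: 6 × 1.25% × £2,494.36 = £187.08…
Penalty, months 7–18: 12 × 2.5% × £2,494.36 = £748.31…
Interest: £2,494.36 × ((1 + 0.0045)^18 − 1) = £2,494.36 × 0.0841739… = £209.9600…
Total = £2,494.36 + £935.3850 + £209.9600… = £3,639.70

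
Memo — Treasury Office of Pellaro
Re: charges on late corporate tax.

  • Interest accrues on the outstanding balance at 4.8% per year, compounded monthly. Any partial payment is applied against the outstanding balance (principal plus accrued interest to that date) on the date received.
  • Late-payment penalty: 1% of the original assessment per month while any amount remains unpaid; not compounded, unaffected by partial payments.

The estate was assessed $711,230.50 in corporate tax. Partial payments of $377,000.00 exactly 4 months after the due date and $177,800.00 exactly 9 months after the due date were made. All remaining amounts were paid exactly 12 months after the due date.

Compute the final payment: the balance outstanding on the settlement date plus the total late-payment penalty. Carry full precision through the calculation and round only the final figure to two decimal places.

$262,301.99

Monthly rate = 4.8% ÷ 12 = 0.4%
Balance at month 4: $711,230.5000 × (1 + 0.004)^4 = $722,678.6484…
After $377,000.00 payment: $722,678.6484… − $377,000.00 = $345,678.6484…
Balance at month 9: $345,678.6484… × (1 + 0.004)^5 = $352,647.7516…
After $177,800.00 payment: $352,647.7516… − $177,800.00 = $174,847.7516…
Balance at month 12: $174,847.7516… × (1 + 0.004)^3 = $176,954.3285…
Penalty: 12 × 1% × $711,230.50 = $85,347.66
Final settlement = outstanding balance + penalty = $176,954.3285… + $85,347.66 = $262,301.99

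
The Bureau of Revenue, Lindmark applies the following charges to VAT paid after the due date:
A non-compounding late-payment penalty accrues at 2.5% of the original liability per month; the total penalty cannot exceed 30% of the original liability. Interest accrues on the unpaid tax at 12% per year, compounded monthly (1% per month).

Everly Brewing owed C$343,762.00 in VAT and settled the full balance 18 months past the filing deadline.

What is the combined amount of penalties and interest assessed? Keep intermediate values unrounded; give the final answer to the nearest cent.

Penalty (uncapped): 18 × 2.5% × C$343,762.00 = C$154,692.90; cap = 30% × C$343,762.00 = C$103,128.60 → penalty = C$103,128.60
Interest: C$343,762.00 × ((1 + 0.01)^18 − 1) = C$343,762.00 × 0.1961475… = C$67,428.0485…
Penalties + interest = C$103,128.6000 + C$67,428.0485… = C$170,556.65

C$170,556.65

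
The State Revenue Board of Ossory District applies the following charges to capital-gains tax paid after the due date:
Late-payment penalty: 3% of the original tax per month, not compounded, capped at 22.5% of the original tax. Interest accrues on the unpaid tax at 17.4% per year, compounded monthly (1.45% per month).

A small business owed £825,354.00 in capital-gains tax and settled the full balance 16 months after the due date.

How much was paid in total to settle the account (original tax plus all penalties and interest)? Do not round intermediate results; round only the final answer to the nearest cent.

Penalty (uncapped): 16 × 3% × £825,354.00 = £396,169.92; cap = 22.5% × £825,354.00 = £185,704.65 → penalty = £185,704.65
Interest: £825,354.00 × ((1 + 0.0145)^16 − 1) = £825,354.00 × 0.2590206… = £213,783.6544…
Total = £825,354.00 + £185,704.6500 + £213,783.6544… = £1,224,842.30

£1,224,842.30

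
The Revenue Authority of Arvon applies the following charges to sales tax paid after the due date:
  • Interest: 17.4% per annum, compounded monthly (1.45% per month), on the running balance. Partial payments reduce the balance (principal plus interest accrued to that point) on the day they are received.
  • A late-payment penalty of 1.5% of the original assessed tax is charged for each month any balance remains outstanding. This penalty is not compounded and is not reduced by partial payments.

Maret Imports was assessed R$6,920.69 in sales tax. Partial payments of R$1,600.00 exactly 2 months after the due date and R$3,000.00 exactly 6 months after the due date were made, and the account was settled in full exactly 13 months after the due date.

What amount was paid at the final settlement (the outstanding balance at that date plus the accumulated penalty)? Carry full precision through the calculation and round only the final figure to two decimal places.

Balance at month 2: R$6,920.6900 × (1 + 0.0145)^2 = R$7,122.8451…
After R$1,600.00 payment: R$7,122.8451… − R$1,600.00 = R$5,522.8451…
Balance at month 6: R$5,522.8451… × (1 + 0.0145)^4 = R$5,850.2048…
After R$3,000.00 payment: R$5,850.2048… − R$3,000.00 = R$2,850.2048…
Balance at month 13: R$2,850.2048… × (1 + 0.0145)^7 = R$3,152.3935…
Penalty: 13 × 1.5% × R$6,920.69 = R$1,349.53…
Final settlement = outstanding balance + penalty = R$3,152.3935… + R$1,349.53… = R$4,501.93

R$4,501.93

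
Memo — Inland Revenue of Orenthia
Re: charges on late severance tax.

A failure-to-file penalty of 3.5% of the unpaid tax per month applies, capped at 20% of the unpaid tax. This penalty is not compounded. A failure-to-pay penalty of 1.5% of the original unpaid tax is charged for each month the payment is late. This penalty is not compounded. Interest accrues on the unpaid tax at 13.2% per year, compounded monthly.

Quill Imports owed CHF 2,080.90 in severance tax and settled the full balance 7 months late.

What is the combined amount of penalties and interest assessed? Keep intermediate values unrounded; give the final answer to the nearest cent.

Failure-to-file: 7 × 3.5% × CHF 2,080.90 = CHF 509.82…, capped at 20% × CHF 2,080.90 = CHF 416.18
Failure-to-pay penalty: 7 × 1.5% × CHF 2,080.90 = CHF 218.49…
Interest (13.2%/yr ÷ 12 = 1.1%/month): CHF 2,080.90 × ((1 + 0.011)^7 − 1) = CHF 165.6149…
Penalties + interest = CHF 634.6745 + CHF 165.6149… = CHF 800.29

CHF 800.29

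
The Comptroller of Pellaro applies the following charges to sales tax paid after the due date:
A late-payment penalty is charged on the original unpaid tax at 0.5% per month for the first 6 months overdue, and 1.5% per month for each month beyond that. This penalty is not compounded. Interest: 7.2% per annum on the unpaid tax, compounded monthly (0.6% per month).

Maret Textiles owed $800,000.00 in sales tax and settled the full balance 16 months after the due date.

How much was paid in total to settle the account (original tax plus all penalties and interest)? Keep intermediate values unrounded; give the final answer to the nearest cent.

Penalty, months 1–6: 6 × 0.5% × $800,000.00 = $24,000.00
Penalty, months 7–16: 10 × 1.5% × $800,000.00 = $120,000.00
Interest: $800,000.00 × ((1 + 0.006)^16 − 1) = $800,000.00 × 0.1004434… = $80,354.6824…
Total = $800,000.00 + $144,000.0000 + $80,354.6824… = $1,024,354.68

$1,024,354.68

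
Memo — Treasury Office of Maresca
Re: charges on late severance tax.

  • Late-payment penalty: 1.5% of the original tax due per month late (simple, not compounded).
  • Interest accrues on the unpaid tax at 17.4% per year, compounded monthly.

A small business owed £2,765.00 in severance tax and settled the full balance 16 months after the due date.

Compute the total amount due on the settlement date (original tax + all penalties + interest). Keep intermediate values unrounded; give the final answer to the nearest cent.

£4,144.79

Late-payment penalty: 16 × 1.5% × £2,765.00 = £663.60
Interest (17.4%/yr ÷ 12 = 1.45%/month): £2,765.00 × ((1 + 0.0145)^16 − 1) = £716.1918…
Total = £2,765.00 + £663.6000 + £716.1918… = £4,144.79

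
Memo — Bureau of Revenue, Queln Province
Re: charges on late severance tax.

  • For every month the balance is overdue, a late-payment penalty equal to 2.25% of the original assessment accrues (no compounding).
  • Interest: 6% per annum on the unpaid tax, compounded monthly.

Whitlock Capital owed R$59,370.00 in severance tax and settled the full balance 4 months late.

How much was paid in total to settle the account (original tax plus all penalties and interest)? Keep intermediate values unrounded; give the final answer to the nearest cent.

R$65,909.64

Late-payment penalty = 2.25% × R$59,370.00 × 4 mo = R$5,343.30
Interest (6%/yr ÷ 12 = 0.5%/month): R$59,370.00 × ((1 + 0.005)^4 − 1) = R$1,196.3352…
Total = R$59,370.00 + R$5,343.3000 + R$1,196.3352… = R$65,909.64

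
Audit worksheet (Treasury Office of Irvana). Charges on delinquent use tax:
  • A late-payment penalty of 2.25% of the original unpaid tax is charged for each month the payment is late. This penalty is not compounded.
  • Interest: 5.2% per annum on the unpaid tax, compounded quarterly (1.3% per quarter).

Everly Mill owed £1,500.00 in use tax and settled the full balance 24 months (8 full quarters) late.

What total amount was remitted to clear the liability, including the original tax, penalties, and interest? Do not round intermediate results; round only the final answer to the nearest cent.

£2,473.29

Late-payment penalty: 24 × 2.25% × £1,500.00 = £810.00
Interest: £1,500.00 × ((1 + 0.013)^8 − 1) = £1,500.00 × 0.1088571… = £163.2856…
Total = £1,500.00 + £810.0000 + £163.2856… = £2,473.29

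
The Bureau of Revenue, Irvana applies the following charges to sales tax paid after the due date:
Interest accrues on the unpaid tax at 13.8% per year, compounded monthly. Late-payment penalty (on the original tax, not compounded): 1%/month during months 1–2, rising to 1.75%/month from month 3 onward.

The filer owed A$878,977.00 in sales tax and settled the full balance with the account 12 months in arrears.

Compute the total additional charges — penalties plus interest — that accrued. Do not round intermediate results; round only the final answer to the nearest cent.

Penalty, months 1–2: 2 × 1% × A$878,977.00 = A$17,579.54
Penalty, months 3–12: 10 × 1.75% × A$878,977.00 = A$153,820.98…
Interest (13.8%/yr ÷ 12 = 1.15%/month): A$878,977.00 × ((1 + 0.0115)^12 − 1) = A$129,272.8276…
Penalties + interest = A$171,400.5150 + A$129,272.8276… = A$300,673.34

A$300,673.34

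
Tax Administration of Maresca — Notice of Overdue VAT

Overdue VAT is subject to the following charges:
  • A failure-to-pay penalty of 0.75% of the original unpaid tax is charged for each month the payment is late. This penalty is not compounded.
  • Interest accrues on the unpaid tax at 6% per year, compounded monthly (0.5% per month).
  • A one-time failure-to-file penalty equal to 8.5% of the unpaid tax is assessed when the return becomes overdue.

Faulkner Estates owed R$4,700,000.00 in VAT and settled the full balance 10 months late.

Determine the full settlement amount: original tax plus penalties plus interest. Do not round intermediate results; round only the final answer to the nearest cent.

Failure-to-file penalty: 8.5% × R$4,700,000.00 = R$399,500.00
Failure-to-pay penalty: 10 × 0.75% × R$4,700,000.00 = R$352,500.00
Interest: R$4,700,000.00 × ((1 + 0.005)^10 − 1) = R$4,700,000.00 × 0.0511401… = R$240,358.6206…
Total = R$4,700,000.00 + R$752,000.0000 + R$240,358.6206… = R$5,692,358.62

R$5,692,358.62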